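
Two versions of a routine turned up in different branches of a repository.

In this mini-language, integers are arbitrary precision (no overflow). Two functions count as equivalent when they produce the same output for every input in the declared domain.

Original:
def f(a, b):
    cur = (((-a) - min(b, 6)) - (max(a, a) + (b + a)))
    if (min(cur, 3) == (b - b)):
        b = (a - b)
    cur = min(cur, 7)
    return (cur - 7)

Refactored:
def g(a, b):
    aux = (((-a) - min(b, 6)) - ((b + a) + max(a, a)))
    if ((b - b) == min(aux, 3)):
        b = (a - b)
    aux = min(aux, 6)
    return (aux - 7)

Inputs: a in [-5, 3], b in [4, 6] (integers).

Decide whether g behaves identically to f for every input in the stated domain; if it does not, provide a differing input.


On input a=-5, b=4, f returns 0 while g returns -1.
verdict: not equivalent; witness: a=-5, b=4


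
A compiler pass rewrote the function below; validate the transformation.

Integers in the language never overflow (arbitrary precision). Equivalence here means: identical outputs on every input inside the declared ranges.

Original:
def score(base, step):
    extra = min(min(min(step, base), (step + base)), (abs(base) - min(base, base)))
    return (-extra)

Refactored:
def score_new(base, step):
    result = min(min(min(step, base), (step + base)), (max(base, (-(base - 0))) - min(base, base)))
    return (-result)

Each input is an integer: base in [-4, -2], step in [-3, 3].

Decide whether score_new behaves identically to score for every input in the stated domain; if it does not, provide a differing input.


The two are interchangeable: arithmetic usage differs; min/max/abs usage differs; constant usage differs; local variable names differ, and every declared input agrees.
As a probe, take base=-3, step=-2: score runs extra becomes -5; next final value 5; score_new runs result becomes -5; next final value 5; both end at 5.
Checked all 21 inputs in the declared domain: the outputs agree on every one.
verdict: equivalent


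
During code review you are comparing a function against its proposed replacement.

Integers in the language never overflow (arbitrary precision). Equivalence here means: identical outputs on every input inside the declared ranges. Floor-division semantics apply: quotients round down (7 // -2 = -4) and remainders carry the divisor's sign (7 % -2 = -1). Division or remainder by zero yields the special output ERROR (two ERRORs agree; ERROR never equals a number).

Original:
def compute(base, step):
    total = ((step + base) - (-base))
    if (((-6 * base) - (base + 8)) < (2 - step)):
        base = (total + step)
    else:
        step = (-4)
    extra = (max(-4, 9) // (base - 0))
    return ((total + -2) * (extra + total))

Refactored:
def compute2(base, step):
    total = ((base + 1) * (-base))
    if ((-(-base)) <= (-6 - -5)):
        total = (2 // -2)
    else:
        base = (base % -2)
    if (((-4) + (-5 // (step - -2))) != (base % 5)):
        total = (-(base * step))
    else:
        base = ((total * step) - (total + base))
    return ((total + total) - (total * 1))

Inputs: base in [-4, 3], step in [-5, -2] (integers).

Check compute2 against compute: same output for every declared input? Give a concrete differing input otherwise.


Try base=-4, step=-5.
compute: total becomes -13; next (((-6 * base) - (base + 8)) < (2 - step)) evaluates to false; next step becomes -4; next extra becomes -3; next final value 240
compute2: total becomes -12; next ((-(-base)) <= (-6 - -5)) evaluates to true; next total becomes -1; next (((-4) + (-5 // (step - -2))) != (base % 5)) evaluates to true; next total becomes -20; next final value -20
240 != -20, so the rewrite changes behavior.
verdict: not equivalent; witness: base=-4, step=-5


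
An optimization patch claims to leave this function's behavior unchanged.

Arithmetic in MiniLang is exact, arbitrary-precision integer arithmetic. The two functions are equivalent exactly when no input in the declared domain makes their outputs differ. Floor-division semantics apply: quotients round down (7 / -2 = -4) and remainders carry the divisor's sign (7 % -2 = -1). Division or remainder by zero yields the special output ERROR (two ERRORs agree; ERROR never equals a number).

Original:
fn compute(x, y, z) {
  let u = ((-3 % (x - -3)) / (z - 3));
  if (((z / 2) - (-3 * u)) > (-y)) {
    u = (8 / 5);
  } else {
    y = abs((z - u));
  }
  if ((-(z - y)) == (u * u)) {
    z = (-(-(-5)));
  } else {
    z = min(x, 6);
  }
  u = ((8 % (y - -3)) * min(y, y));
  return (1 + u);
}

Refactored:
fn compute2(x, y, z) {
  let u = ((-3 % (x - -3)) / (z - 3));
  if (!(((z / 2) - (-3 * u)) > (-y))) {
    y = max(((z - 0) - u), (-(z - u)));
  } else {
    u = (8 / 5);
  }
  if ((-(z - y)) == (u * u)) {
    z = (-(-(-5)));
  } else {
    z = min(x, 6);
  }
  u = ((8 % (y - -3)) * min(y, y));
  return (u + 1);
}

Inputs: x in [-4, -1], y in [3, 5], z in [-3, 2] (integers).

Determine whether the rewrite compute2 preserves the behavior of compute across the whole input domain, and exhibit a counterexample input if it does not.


Equivalent — the differences include boolean connective usage differs, and min/max/abs usage differs, and arithmetic usage differs, and constant usage differs, yet no declared input distinguishes the two.
As a probe, take x=-4, y=5, z=-2: compute runs u := 0 | (((z / 2) - (-3 * u)) > (-y)): true | u := 1 | ((-(z - y)) == (u * u)): false | z := -4 | u := 0 | result 1; compute2 runs u := 0 | (!(((z / 2) - (-3 * u)) > (-y))): false | u := 1 | ((-(z - y)) == (u * u)): false | z := -4 | u := 0 | result 1; both end at 1.
Checked all 72 inputs in the declared domain: the outputs agree on every one.
verdict: equivalent


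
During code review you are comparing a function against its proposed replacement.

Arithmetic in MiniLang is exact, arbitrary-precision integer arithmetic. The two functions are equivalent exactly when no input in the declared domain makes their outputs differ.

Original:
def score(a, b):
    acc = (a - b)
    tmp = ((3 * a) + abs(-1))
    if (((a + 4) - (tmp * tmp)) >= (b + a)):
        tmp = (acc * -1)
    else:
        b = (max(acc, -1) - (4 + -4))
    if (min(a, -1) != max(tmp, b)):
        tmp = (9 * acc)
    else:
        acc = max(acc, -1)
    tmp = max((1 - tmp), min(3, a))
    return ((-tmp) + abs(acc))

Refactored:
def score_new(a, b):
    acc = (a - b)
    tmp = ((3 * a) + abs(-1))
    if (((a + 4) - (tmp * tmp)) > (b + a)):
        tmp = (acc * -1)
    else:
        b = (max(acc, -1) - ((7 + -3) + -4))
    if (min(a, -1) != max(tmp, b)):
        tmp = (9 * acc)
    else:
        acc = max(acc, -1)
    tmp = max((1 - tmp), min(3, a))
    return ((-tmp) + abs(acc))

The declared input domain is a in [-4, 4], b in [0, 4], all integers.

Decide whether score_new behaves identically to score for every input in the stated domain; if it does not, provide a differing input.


Take a=-1, b=0.
score: acc := -1 | tmp := -2 | (((a + 4) - (tmp * tmp)) >= (b + a)): true | tmp := 1 | (min(a, -1) != max(tmp, b)): true | tmp := -9 | tmp := 10 | result -9
score_new: acc := -1 | tmp := -2 | (((a + 4) - (tmp * tmp)) > (b + a)): false | b := -1 | (min(a, -1) != max(tmp, b)): false | acc := -1 | tmp := 3 | result -2
-9 vs -2 — the two versions disagree here.
verdict: not equivalent; witness: a=-1, b=0


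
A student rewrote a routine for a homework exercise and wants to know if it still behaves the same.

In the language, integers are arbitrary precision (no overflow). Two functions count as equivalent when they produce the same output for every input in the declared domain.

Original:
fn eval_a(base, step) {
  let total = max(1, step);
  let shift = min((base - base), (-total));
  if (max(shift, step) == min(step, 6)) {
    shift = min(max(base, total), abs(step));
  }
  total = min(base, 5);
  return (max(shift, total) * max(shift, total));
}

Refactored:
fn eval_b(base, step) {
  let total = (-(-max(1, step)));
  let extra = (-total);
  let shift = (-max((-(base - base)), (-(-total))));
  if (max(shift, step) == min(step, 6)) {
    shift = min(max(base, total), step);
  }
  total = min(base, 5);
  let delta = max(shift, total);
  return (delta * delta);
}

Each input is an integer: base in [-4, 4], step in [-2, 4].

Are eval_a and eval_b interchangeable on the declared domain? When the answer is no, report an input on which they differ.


At base=0, step=-1: eval_a gives 1, eval_b gives 0.
verdict: not equivalent; witness: base=0, step=-1


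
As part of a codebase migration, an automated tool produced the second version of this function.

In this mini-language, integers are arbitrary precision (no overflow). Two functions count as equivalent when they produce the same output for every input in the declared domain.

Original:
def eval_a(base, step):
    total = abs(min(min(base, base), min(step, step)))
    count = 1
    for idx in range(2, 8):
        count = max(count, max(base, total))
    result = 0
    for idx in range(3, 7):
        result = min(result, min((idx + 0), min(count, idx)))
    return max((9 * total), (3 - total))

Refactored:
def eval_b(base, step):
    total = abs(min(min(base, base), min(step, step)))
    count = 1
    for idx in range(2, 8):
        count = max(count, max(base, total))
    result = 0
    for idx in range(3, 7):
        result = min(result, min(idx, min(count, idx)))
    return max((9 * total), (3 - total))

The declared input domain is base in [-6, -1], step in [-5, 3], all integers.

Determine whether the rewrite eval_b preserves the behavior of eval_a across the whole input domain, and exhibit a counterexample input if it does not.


This is a faithful refactor — arithmetic usage differs; and constant usage differs, but the computed results match everywhere.
Tracing base=-6, step=2: eval_a: total = 6; count = 1; [idx=2]; count = 6; [idx=3]; count = 6; [idx=4]; count = 6; [idx=5]; count = 6; [idx=6]; count = 6; [idx=7]; count = 6; result = 0; [idx=3]; result = 0; [idx=4]; result = 0; [idx=5]; result = 0; [idx=6]; result = 0; return 54 | eval_b: total = 6; count = 1; [idx=2]; count = 6; [idx=3]; count = 6; [idx=4]; count = 6; [idx=5]; count = 6; [idx=6]; count = 6; [idx=7]; count = 6; result = 0; [idx=3]; result = 0; [idx=4]; result = 0; [idx=5]; result = 0; [idx=6]; result = 0; return 54 — matching result 54.
Across all 54 domain points the two functions coincide.
verdict: equivalent


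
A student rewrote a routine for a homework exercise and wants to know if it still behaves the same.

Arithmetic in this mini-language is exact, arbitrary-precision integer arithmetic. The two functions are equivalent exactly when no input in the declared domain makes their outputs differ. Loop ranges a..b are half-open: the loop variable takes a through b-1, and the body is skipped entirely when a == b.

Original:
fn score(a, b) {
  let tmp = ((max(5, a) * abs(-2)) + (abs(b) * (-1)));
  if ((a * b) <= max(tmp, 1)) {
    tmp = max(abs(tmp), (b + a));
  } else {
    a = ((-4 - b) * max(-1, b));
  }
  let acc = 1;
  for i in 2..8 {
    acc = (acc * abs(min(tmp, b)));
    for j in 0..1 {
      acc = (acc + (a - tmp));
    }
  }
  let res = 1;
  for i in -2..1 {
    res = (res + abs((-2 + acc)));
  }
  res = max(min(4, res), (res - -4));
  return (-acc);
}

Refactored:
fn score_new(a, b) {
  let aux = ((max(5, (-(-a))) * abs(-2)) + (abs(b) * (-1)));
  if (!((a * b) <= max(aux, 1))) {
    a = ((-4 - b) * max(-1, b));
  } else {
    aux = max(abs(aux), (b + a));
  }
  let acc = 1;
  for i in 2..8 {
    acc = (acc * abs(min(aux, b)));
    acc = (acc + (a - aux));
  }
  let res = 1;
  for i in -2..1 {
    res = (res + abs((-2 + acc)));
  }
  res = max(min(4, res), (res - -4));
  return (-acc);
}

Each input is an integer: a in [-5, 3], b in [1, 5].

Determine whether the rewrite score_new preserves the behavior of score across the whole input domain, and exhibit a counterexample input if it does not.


This is a faithful refactor — local variable names differ, plus statement counts differ, plus boolean connective usage differs, plus loop structure differs, but the computed results match everywhere.
Tracing a=-1, b=1: score: tmp = 9; ((a * b) <= max(tmp, 1)) -> true; tmp = 9; acc = 1; [i=2]; acc = 1; [j=0]; acc = -9; [i=3]; acc = -9; [j=0]; acc = -19; [i=4]; acc = -19; [j=0]; acc = -29; [i=5]; acc = -29; [j=0]; acc = -39; [i=6]; acc = -39; [j=0]; acc = -49; [i=7]; acc = -49; [j=0]; acc = -59; res = 1; [i=-2]; res = 62; [i=-1]; res = 123; [i=0]; res = 184; res = 188; return 59 | score_new: aux = 9; (!((a * b) <= max(aux, 1))) -> false; aux = 9; acc = 1; [i=2]; acc = 1; acc = -9; [i=3]; acc = -9; acc = -19; [i=4]; acc = -19; acc = -29; [i=5]; acc = -29; acc = -39; [i=6]; acc = -39; acc = -49; [i=7]; acc = -49; acc = -59; res = 1; [i=-2]; res = 62; [i=-1]; res = 123; [i=0]; res = 184; res = 188; return 59 — matching result 59.
Across all 45 domain points the two functions coincide.
verdict: equivalent


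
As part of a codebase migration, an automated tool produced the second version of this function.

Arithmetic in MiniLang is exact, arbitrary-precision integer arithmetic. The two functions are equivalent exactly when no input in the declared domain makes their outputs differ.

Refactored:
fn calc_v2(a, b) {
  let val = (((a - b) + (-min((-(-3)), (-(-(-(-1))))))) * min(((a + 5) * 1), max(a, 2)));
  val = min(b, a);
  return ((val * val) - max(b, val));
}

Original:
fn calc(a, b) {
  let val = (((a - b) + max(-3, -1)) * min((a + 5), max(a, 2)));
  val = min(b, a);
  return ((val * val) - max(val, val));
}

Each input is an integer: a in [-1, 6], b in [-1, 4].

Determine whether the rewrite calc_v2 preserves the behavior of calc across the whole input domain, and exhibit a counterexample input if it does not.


Consider the input a=-1, b=0.
calc: val=-4, then val=-1, then returns 2
calc_v2: val=-4, then val=-1, then returns 1
2 vs 1 — the two versions disagree here.
verdict: not equivalent; witness: a=-1, b=0


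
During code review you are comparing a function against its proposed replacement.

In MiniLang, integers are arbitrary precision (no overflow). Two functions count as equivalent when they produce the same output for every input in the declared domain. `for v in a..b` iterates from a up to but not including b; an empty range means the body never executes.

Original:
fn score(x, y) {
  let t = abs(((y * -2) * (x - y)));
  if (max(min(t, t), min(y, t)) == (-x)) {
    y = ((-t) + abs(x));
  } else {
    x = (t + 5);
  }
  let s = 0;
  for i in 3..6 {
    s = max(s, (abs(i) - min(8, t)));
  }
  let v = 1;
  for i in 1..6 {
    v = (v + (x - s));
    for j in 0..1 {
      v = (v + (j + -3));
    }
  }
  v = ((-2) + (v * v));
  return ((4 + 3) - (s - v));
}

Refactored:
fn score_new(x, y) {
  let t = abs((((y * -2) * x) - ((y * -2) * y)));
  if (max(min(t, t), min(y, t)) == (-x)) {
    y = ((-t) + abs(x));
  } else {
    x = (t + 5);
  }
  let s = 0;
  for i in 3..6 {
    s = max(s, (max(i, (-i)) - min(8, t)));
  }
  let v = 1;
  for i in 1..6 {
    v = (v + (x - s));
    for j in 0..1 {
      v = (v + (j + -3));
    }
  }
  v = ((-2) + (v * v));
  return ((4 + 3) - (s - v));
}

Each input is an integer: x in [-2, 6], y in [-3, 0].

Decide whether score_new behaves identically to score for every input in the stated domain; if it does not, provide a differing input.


Side by side, the visible changes include: constant usage differs, plus arithmetic usage differs, plus min/max/abs usage differs.
Tracing x=2, y=-2: score: t := 16 | (max(min(t, t), min(y, t)) == (-x)): false | x := 21 | s := 0 | iter i=3: | s := 0 | iter i=4: | s := 0 | iter i=5: | s := 0 | v := 1 | iter i=1: | v := 22 | iter j=0: | v := 19 | iter i=2: | v := 40 | iter j=0: | v := 37 | iter i=3: | v := 58 | iter j=0: | v := 55 | iter i=4: | v := 76 | iter j=0: | v := 73 | iter i=5: | v := 94 | iter j=0: | v := 91 | v := 8279 | result 8286 | score_new: t := 16 | (max(min(t, t), min(y, t)) == (-x)): false | x := 21 | s := 0 | iter i=3: | s := 0 | iter i=4: | s := 0 | iter i=5: | s := 0 | v := 1 | iter i=1: | v := 22 | iter j=0: | v := 19 | iter i=2: | v := 40 | iter j=0: | v := 37 | iter i=3: | v := 58 | iter j=0: | v := 55 | iter i=4: | v := 76 | iter j=0: | v := 73 | iter i=5: | v := 94 | iter j=0: | v := 91 | v := 8279 | result 8286 — matching result 8286.
Every one of the 36 inputs gives matching results.
verdict: equivalent


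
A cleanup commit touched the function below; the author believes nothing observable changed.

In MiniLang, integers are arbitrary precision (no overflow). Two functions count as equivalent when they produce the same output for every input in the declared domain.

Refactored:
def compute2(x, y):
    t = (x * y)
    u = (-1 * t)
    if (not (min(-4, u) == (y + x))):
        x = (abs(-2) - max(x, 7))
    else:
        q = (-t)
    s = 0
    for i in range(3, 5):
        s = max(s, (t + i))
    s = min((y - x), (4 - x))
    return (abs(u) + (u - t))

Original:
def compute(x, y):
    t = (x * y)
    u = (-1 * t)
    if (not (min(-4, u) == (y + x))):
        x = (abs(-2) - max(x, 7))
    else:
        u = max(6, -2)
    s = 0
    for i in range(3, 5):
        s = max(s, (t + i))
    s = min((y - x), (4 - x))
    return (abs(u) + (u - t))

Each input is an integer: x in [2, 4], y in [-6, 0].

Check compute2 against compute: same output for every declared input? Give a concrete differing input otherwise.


These are not equivalent — on x=2, y=-6 the outputs split (24 vs 36).
compute: t=-12, then u=12, then (not (min(-4, u) == (y + x))) is false, then u=6, then s=0, then (i=3), then s=0, then (i=4), then s=0, then s=-8, then returns 24
compute2: t=-12, then u=12, then (not (min(-4, u) == (y + x))) is false, then q=12, then s=0, then (i=3), then s=0, then (i=4), then s=0, then s=-8, then returns 36
verdict: not equivalent; witness: x=2, y=-6


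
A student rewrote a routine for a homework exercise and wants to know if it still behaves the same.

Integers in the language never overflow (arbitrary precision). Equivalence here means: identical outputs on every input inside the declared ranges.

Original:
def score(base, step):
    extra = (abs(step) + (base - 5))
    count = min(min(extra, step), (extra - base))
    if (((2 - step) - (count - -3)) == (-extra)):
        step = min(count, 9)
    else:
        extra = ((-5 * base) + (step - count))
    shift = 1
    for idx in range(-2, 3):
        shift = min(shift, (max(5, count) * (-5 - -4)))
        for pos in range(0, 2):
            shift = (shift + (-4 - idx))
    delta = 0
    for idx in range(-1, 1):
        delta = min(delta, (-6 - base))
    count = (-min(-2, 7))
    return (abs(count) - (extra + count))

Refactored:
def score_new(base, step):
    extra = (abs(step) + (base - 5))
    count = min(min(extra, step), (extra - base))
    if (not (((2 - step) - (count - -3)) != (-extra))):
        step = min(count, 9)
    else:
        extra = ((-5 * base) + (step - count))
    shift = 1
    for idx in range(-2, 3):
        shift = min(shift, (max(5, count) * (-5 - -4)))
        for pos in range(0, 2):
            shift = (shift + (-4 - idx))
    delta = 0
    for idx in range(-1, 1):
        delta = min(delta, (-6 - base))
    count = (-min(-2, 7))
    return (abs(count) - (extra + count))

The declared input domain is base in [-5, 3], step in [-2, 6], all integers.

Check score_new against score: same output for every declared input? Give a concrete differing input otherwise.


Behavior is preserved: although boolean connective usage differs; and comparison usage differs, the outputs never diverge.
As a probe, take base=0, step=-2: score runs extra=-3, then count=-3, then (((2 - step) - (count - -3)) == (-extra)) is false, then extra=1, then shift=1, then (idx=-2), then shift=-5, then (pos=0), then shift=-7, then (pos=1), then shift=-9, then (idx=-1), then shift=-9, then (pos=0), then shift=-12, then (pos=1), then shift=-15, then (idx=0), then shift=-15, then (pos=0), then shift=-19, then (pos=1), then shift=-23, then (idx=1), then shift=-23, then (pos=0), then shift=-28, then (pos=1), then shift=-33, then (idx=2), then shift=-33, then (pos=0), then shift=-39, then (pos=1), then shift=-45, then delta=0, then (idx=-1), then delta=-6, then (idx=0), then delta=-6, then count=2, then returns -1; score_new runs extra=-3, then count=-3, then (not (((2 - step) - (count - -3)) != (-extra))) is false, then extra=1, then shift=1, then (idx=-2), then shift=-5, then (pos=0), then shift=-7, then (pos=1), then shift=-9, then (idx=-1), then shift=-9, then (pos=0), then shift=-12, then (pos=1), then shift=-15, then (idx=0), then shift=-15, then (pos=0), then shift=-19, then (pos=1), then shift=-23, then (idx=1), then shift=-23, then (pos=0), then shift=-28, then (pos=1), then shift=-33, then (idx=2), then shift=-33, then (pos=0), then shift=-39, then (pos=1), then shift=-45, then delta=0, then (idx=-1), then delta=-6, then (idx=0), then delta=-6, then count=2, then returns -1; both end at -1.
Sweeping the whole domain (81 inputs) finds no disagreement.
verdict: equivalent


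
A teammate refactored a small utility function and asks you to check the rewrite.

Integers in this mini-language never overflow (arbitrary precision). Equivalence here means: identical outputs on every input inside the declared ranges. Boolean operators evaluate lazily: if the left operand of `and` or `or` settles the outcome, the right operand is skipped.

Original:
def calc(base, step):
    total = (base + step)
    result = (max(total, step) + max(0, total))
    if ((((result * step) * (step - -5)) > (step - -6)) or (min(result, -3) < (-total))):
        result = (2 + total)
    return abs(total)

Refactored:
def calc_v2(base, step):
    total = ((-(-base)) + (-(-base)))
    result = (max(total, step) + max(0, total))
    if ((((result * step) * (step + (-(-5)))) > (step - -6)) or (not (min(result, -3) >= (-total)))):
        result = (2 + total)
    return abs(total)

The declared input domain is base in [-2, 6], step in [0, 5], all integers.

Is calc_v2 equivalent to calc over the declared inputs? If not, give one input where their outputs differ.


The rewrite breaks on base=-2, step=0, where the results are 2 and 4.
calc: total := -2 | result := 0 | ((((result * step) * (step - -5)) > (step - -6)) or (min(result, -3) < (-total))): true | result := 0 | result 2
calc_v2: total := -4 | result := 0 | ((((result * step) * (step + (-(-5)))) > (step - -6)) or (not (min(result, -3) >= (-total)))): true | result := -2 | result 4
verdict: not equivalent; witness: base=-2, step=0


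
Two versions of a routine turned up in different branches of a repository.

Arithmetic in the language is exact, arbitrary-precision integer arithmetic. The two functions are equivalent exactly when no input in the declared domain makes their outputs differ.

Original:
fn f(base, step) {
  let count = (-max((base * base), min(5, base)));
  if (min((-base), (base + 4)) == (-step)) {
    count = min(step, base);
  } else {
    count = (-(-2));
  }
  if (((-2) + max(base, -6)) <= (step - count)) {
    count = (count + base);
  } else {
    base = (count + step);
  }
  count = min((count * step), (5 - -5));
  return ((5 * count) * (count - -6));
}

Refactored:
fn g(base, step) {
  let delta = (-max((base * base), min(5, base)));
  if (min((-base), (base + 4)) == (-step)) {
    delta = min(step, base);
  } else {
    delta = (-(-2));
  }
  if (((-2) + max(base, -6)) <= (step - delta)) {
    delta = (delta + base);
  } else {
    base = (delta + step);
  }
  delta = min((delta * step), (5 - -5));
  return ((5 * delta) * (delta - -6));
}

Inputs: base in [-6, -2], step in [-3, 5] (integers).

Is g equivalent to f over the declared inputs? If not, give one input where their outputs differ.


Behavior is preserved: although local variable names differ, the outputs never diverge.
Spot check at base=-4, step=1 — f: count becomes -16; next (min((-base), (base + 4)) == (-step)) evaluates to false; next count becomes 2; next (((-2) + max(base, -6)) <= (step - count)) evaluates to true; next count becomes -2; next count becomes -2; next final value -40. g: delta becomes -16; next (min((-base), (base + 4)) == (-step)) evaluates to false; next delta becomes 2; next (((-2) + max(base, -6)) <= (step - delta)) evaluates to true; next delta becomes -2; next delta becomes -2; next final value -40. Both give -40.
Checked all 45 inputs in the declared domain: the outputs agree on every one.
verdict: equivalent


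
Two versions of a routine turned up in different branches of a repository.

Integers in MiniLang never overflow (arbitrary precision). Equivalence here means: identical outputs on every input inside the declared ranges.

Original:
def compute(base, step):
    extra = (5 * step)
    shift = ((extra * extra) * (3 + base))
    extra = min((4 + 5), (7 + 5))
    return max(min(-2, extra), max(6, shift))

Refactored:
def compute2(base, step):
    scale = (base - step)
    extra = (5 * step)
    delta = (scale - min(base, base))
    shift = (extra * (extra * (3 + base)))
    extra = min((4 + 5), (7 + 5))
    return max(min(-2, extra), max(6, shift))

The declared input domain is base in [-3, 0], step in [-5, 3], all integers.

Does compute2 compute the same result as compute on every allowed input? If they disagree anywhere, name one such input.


This is a faithful refactor — statement counts differ; also min/max/abs usage differs; also arithmetic usage differs; also local variable names differ, but the computed results match everywhere.
As a probe, take base=-2, step=-3: compute runs extra becomes -15; next shift becomes 225; next extra becomes 9; next final value 225; compute2 runs scale becomes 1; next extra becomes -15; next delta becomes 3; next shift becomes 225; next extra becomes 9; next final value 225; both end at 225.
An exhaustive pass over the 36 declared inputs shows identical outputs.
verdict: equivalent


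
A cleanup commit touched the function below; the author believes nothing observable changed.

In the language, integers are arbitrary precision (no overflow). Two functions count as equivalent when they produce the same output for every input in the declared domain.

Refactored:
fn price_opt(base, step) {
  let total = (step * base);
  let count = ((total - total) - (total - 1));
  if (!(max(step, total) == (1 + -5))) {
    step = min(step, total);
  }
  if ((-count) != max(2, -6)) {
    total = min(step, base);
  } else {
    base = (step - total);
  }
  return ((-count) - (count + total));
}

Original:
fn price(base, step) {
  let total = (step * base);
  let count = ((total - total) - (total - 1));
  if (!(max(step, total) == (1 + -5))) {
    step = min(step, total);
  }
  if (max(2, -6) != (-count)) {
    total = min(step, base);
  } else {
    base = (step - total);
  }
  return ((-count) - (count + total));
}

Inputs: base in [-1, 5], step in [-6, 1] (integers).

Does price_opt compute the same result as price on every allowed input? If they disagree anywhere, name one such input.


The two versions differ — the changes include same computation, different form.
As a probe, take base=3, step=-4: price runs total = -12; count = 13; (!(max(step, total) == (1 + -5))) -> false; (max(2, -6) != (-count)) -> true; total = -4; return -22; price_opt runs total = -12; count = 13; (!(max(step, total) == (1 + -5))) -> false; ((-count) != max(2, -6)) -> true; total = -4; return -22; both end at -22.
Across all 56 domain points the two functions coincide.
verdict: equivalent


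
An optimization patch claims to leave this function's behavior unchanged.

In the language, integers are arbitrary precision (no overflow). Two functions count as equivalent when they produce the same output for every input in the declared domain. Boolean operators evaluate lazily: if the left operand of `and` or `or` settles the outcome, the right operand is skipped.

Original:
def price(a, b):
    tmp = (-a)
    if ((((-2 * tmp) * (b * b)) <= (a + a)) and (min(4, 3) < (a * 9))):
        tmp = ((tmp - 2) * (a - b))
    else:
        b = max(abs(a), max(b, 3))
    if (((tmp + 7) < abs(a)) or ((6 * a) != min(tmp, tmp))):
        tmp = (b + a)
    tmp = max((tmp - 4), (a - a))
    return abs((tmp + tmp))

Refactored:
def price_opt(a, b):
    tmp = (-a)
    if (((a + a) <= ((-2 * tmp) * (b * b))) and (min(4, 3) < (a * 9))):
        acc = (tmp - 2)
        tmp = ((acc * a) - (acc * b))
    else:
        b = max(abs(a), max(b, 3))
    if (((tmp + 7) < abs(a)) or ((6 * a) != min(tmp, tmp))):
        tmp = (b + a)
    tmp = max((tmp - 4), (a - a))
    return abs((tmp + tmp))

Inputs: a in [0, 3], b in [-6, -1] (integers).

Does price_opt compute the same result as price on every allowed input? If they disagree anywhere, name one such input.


Try a=2, b=-6.
price: tmp=-2, then ((((-2 * tmp) * (b * b)) <= (a + a)) and (min(4, 3) < (a * 9))) is false, then b=3, then (((tmp + 7) < abs(a)) or ((6 * a) != min(tmp, tmp))) is true, then tmp=5, then tmp=1, then returns 2
price_opt: tmp=-2, then (((a + a) <= ((-2 * tmp) * (b * b))) and (min(4, 3) < (a * 9))) is true, then acc=-4, then tmp=-32, then (((tmp + 7) < abs(a)) or ((6 * a) != min(tmp, tmp))) is true, then tmp=-4, then tmp=0, then returns 0
2 vs 0 — the two versions disagree here.
verdict: not equivalent; witness: a=2, b=-6


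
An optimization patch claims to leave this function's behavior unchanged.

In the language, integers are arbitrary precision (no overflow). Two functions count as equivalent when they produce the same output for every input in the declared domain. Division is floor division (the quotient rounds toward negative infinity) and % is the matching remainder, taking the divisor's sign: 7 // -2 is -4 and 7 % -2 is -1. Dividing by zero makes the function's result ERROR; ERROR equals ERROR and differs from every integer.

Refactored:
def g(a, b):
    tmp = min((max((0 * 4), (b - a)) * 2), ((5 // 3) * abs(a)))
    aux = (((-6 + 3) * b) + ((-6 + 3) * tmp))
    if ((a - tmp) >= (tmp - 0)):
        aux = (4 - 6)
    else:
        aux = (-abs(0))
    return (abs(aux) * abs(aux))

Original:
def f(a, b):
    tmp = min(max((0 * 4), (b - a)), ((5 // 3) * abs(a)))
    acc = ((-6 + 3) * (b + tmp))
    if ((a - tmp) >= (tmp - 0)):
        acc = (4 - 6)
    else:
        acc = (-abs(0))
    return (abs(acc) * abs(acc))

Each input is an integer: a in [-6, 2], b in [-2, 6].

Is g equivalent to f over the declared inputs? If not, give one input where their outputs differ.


Input a=2, b=3: 4 from f versus 0 from g.
verdict: not equivalent; witness: a=2, b=3


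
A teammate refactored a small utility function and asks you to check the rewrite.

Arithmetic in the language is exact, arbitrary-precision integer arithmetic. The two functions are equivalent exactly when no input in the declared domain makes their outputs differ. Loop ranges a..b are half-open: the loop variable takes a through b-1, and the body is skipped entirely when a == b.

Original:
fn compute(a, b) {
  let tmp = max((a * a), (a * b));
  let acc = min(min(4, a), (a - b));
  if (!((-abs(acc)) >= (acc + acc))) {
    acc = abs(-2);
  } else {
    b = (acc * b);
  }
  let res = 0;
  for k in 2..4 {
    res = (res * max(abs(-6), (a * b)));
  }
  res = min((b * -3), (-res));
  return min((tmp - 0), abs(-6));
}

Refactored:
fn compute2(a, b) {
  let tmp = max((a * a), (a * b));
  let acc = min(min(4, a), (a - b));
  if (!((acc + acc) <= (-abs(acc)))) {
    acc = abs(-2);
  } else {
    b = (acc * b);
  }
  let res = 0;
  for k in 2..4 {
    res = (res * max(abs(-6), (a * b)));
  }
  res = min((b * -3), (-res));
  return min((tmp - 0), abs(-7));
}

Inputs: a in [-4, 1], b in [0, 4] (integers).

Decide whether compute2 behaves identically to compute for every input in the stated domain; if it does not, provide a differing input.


Input a=-4, b=0: 6 from compute versus 7 from compute2.
verdict: not equivalent; witness: a=-4, b=0


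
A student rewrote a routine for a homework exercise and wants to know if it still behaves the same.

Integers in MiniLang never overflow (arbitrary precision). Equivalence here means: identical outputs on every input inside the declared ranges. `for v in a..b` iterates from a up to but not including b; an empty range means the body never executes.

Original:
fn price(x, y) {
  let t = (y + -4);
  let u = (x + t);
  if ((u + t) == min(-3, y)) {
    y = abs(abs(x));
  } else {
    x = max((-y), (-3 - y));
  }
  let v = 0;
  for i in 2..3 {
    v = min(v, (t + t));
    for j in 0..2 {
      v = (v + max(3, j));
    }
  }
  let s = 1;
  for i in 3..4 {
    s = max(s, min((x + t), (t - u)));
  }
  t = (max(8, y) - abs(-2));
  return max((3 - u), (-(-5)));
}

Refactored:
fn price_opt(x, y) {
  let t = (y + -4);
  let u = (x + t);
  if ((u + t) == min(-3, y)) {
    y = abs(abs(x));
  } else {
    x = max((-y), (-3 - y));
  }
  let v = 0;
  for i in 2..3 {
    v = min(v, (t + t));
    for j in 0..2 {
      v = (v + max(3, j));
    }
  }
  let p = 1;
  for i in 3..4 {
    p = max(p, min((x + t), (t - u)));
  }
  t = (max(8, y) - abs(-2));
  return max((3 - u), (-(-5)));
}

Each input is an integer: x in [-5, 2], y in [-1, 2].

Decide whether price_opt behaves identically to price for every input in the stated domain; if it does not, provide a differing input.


Reading the diff, among the changes: local variable names differ.
Spot check at x=-2, y=1 — price: t := -3 | u := -5 | ((u + t) == min(-3, y)): false | x := -1 | v := 0 | iter i=2: | v := -6 | iter j=0: | v := -3 | iter j=1: | v := 0 | s := 1 | iter i=3: | s := 1 | t := 6 | result 8. price_opt: t := -3 | u := -5 | ((u + t) == min(-3, y)): false | x := -1 | v := 0 | iter i=2: | v := -6 | iter j=0: | v := -3 | iter j=1: | v := 0 | p := 1 | iter i=3: | p := 1 | t := 6 | result 8. Both give 8.
An exhaustive pass over the 32 declared inputs shows identical outputs.
verdict: equivalent


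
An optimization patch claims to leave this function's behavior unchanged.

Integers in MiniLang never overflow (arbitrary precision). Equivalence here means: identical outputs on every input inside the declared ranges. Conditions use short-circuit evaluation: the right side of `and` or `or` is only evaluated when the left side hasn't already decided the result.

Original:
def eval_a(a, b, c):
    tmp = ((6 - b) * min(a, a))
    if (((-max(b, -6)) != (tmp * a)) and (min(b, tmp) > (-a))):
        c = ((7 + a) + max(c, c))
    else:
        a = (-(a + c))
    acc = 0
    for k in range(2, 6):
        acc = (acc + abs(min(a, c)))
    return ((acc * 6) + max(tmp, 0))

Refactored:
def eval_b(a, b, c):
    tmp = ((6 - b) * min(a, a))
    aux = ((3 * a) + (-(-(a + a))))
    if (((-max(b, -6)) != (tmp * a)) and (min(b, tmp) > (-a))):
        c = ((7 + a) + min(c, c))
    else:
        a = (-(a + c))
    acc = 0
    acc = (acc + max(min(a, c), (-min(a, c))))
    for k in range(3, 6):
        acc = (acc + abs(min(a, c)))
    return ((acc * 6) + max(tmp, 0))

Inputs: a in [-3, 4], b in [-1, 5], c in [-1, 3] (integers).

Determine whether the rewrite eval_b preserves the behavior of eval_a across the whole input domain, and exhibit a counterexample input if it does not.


The one real change (`max(c, c)` became `min(c, c)`) has no effect anywhere in the declared ranges; all 280 inputs agree.
verdict: equivalent


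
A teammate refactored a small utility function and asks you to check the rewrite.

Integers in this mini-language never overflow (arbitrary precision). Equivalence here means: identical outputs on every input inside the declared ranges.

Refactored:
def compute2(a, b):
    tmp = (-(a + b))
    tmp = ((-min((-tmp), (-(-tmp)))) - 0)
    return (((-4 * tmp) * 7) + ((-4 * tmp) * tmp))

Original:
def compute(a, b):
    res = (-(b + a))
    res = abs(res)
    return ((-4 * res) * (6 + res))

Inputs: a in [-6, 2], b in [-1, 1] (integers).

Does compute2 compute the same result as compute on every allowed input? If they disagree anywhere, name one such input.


Input a=-6, b=-1: -364 from compute versus -392 from compute2.
verdict: not equivalent; witness: a=-6, b=-1


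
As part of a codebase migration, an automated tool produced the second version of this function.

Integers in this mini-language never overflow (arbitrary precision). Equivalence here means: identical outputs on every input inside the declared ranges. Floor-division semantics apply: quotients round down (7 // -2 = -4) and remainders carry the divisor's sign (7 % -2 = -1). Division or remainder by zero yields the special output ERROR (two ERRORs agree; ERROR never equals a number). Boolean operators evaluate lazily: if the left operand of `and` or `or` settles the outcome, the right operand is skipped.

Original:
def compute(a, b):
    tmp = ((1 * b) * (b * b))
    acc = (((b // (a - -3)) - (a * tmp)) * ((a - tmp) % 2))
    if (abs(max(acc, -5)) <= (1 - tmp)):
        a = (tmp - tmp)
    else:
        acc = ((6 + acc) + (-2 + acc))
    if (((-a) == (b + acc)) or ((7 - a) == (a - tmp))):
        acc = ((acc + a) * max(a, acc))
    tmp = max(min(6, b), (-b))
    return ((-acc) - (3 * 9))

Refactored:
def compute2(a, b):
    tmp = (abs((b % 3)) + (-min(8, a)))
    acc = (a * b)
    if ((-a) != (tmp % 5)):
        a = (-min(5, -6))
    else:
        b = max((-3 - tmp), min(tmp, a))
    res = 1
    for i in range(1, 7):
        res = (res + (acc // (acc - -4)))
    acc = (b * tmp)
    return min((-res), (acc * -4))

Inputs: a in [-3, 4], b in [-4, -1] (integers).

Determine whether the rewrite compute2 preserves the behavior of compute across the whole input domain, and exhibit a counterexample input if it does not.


These are not equivalent — on a=-3, b=-4 the outputs split (ERROR vs -1).
compute: tmp = -64; division by zero -> ERROR
compute2: tmp = 5; acc = 12; ((-a) != (tmp % 5)) -> true; a = 6; res = 1; [i=1]; res = 1; [i=2]; res = 1; [i=3]; res = 1; [i=4]; res = 1; [i=5]; res = 1; [i=6]; res = 1; acc = -20; return -1
verdict: not equivalent; witness: a=-3, b=-4


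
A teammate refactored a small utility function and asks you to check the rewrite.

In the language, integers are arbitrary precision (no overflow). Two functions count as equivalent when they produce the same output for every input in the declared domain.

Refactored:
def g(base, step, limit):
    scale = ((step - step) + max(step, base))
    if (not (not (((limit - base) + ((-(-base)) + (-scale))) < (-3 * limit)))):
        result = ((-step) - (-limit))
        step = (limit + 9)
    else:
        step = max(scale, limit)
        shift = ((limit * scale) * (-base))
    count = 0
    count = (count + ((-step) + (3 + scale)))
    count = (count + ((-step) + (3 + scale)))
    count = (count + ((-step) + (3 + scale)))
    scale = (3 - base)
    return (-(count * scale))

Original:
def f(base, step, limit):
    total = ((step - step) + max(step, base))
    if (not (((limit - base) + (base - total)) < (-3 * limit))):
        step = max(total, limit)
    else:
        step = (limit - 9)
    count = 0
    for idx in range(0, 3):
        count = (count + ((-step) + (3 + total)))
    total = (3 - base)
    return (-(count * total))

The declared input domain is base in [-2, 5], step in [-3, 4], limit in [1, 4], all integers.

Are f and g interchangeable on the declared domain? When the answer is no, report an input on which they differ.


At base=5, step=-3, limit=1: f gives 96, g gives -12.
verdict: not equivalent; witness: base=5, step=-3, limit=1


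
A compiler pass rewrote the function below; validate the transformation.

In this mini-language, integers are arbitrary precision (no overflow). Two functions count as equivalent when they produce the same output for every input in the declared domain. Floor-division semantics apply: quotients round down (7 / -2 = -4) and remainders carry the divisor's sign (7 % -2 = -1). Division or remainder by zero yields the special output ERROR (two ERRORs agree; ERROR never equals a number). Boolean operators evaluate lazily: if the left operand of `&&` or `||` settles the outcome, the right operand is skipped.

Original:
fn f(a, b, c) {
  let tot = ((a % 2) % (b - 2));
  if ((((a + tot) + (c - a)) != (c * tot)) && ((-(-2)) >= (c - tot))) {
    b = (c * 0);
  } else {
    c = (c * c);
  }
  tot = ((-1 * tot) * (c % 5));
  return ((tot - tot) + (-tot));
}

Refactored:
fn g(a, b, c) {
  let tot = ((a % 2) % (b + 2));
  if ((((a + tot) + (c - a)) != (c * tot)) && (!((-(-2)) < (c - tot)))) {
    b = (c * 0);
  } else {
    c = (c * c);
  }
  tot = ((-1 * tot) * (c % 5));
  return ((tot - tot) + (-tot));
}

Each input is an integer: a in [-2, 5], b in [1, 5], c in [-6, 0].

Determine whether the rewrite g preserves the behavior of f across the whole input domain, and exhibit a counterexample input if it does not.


Evaluate both at a=-2, b=2, c=-6.
f: divide-by-zero, output ERROR
g: tot := 0 | ((((a + tot) + (c - a)) != (c * tot)) && (!((-(-2)) < (c - tot)))): true | b := 0 | tot := 0 | result 0
ERROR and 0 differ, so these are not the same function on this domain.
verdict: not equivalent; witness: a=-2, b=2, c=-6
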